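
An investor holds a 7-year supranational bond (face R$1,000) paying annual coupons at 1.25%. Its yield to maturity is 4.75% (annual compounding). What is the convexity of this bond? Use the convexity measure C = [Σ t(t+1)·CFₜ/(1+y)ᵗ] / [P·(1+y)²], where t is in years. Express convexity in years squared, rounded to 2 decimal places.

With y = 0.0475:
  t   CF        PV=CF/(1+0.0475)^t    t·PV        t(t+1)·PV
  1        12.50        11.9332        11.9332          23.8663
  2        12.50        11.3921        22.7841          68.3523
  3        12.50        10.8755        32.6264         130.5056
  4        12.50        10.3823        41.5292         207.6461
  5        12.50         9.9115        49.5576         297.3453
  6        12.50         9.4621        56.7724         397.4066
  7     1,012.50       731.6726     5,121.7084      40,973.6674
  Σ                    795.6292     5,336.9113      42,098.7897
P = 795.6292.
Convexity = Σ t(t+1)·PV / [P·(1+y)²] = 42,098.7897 / (795.6292 × 1.097256) = 48.22262.

48.22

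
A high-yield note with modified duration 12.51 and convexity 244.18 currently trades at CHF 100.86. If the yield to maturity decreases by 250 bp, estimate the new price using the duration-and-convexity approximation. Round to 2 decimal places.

Duration effect: -D_mod·Δy = -12.51 × (-0.025) = +0.312750
Convexity effect: ½·C·(Δy)² = 0.5 × 244.18 × (-0.025)² = +0.07630625
ΔP/P ≈ +0.312750 + 0.07630625 = +0.38905625
New price ≈ 100.86 × (1 + 0.38905625) = 140.100213375.

CHF 140.10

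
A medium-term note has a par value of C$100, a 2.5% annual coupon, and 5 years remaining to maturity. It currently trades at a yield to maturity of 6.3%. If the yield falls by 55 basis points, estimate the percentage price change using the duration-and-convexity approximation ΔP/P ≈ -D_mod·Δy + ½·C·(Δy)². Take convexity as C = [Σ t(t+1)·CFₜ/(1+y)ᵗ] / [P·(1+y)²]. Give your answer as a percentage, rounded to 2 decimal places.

+2.49%

With y = 0.063:
  t   CF        PV=CF/(1+0.063)^t    t·PV        t(t+1)·PV
  1         2.50         2.3518         2.3518           4.7037
  2         2.50         2.2125         4.4249          13.2747
  3         2.50         2.0813         6.2440          24.9759
  4         2.50         1.9580         7.8319          39.1595
  5       102.50        75.5192       377.5961       2,265.5768
  Σ                     84.1228       398.4488       2,347.6906
P = 84.1228; D_Mac = 4.73651 yrs; D_mod = 4.45580 yrs; C = 24.69793.
Duration effect: -4.45580 × (-0.0055) = +0.024507
Convexity effect: 0.5 × 24.69793 × (-0.0055)² = +0.0003736
ΔP/P ≈ +0.024507 + 0.0003736 = +0.024880 = +2.4880%.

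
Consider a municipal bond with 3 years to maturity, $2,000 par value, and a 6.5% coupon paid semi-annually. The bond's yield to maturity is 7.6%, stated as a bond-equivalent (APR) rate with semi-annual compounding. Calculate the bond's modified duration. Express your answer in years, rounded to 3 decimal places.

Periodic yield y = 0.038. First find Macaulay duration:
  t   CF        PV=CF/(1+0.038)^t    t·PV
  1        65.00        62.6204        62.6204
  2        65.00        60.3280       120.6559
  3        65.00        58.1194       174.3583
  4        65.00        55.9917       223.9669
  5        65.00        53.9419       269.7097
  6     2,065.00     1,650.9577     9,905.7459
  Σ                  1,941.9591    10,757.0572
P = 1,941.9591; Macaulay duration = 10,757.0572 / 1,941.9591 = 5.53928 half-year periods = 2.76964 years.
Modified duration = D_Mac / (1 + y) = 2.76964 / 1.038 = 2.66825 years.

2.668 years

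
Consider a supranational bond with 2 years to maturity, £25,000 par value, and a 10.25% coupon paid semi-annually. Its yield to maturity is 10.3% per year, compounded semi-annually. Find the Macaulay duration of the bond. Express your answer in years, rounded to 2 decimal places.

Periodic yield y = 0.0515. Discount each cash flow and weight by its period:
  t   CF        PV=CF/(1+0.0515)^t    t·PV
  1     1,281.25     1,218.4974     1,218.4974
  2     1,281.25     1,158.8182     2,317.6365
  3     1,281.25     1,102.0620     3,306.1861
  4    26,281.25    21,498.5371    85,994.1485
  Σ                 24,977.9148    92,836.4686
Price P = Σ PV = 24,977.9148.
Macaulay duration = Σ(t·PV) / P = 92,836.4686 / 24,977.9148 = 3.71674 half-year periods.
In years: 3.71674 / 2 = 1.85837 years.

1.86 years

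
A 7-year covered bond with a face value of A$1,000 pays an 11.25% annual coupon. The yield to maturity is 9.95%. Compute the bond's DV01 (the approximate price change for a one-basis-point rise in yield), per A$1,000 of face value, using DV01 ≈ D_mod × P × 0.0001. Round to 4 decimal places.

A$0.5085

Periodic yield y = 0.0995.
  t   CF        PV=CF/(1+0.0995)^t    t·PV
  1       112.50       102.3192       102.3192
  2       112.50        93.0598       186.1196
  3       112.50        84.6383       253.9148
  4       112.50        76.9789       307.9155
  5       112.50        70.0126       350.0631
  6       112.50        63.6768       382.0607
  7     1,112.50       572.7082     4,008.9572
  Σ                  1,063.3938     5,591.3502
P = 1,063.3938; D_Mac = 5.25802 yrs; D_mod = 4.78220 yrs.
DV01 ≈ 4.78220 × 1,063.3938 × 0.0001 = 0.508536.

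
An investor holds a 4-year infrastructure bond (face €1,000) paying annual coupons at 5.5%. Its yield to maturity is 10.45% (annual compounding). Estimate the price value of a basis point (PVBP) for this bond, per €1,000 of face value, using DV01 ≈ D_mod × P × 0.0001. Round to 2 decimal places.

Periodic yield y = 0.1045.
  t   CF        PV=CF/(1+0.1045)^t    t·PV
  1        55.00        49.7963        49.7963
  2        55.00        45.0849        90.1698
  3        55.00        40.8193       122.4579
  4     1,055.00       708.9075     2,835.6301
  Σ                    844.6080     3,098.0541
P = 844.6080; D_Mac = 3.66804 yrs; D_mod = 3.32099 yrs.
DV01 ≈ 3.32099 × 844.6080 × 0.0001 = 0.280494.

€0.28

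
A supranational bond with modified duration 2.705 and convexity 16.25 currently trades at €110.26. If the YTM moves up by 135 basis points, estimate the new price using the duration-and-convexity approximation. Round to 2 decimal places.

Duration effect: -D_mod·Δy = -2.705 × (+0.0135) = -0.0365175
Convexity effect: ½·C·(Δy)² = 0.5 × 16.25 × (0.0135)² = +0.00148078125
ΔP/P ≈ -0.0365175 + 0.00148078125 = -0.03503671875
New price ≈ 110.26 × (1 - 0.03503671875) = 106.396851390625.

€106.40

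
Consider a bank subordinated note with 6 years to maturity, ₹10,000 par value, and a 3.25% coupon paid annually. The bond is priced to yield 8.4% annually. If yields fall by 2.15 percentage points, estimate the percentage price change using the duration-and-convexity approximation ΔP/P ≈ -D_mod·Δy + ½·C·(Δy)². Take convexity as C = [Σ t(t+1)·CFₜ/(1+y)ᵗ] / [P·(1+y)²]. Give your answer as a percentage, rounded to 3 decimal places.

With y = 0.084:
  t   CF        PV=CF/(1+0.084)^t    t·PV        t(t+1)·PV
  1       325.00       299.8155       299.8155         599.6310
  2       325.00       276.5826       553.1651       1,659.4954
  3       325.00       255.1500       765.4499       3,061.7996
  4       325.00       235.3782       941.5128       4,707.5639
  5       325.00       217.1386     1,085.6928       6,514.1567
  6    10,325.00     6,363.7684    38,182.6105     267,278.2736
  Σ                  7,647.8332    41,828.2466     283,820.9203
P = 7,647.8332; D_Mac = 5.46929 yrs; D_mod = 5.04547 yrs; C = 31.58257.
Duration effect: -5.04547 × (-0.0215) = +0.108478
Convexity effect: 0.5 × 31.58257 × (-0.0215)² = +0.0072995
ΔP/P ≈ +0.108478 + 0.0072995 = +0.115777 = +11.5777%.

+11.578%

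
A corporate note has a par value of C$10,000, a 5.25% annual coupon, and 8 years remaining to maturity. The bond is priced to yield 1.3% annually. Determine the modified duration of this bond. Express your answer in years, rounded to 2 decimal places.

Periodic yield y = 0.013. First find Macaulay duration:
  t   CF        PV=CF/(1+0.013)^t    t·PV
  1       525.00       518.2626       518.2626
  2       525.00       511.6116     1,023.2233
  3       525.00       505.0460     1,515.1381
  4       525.00       498.5647     1,994.2588
  5       525.00       492.1665     2,460.8327
  6       525.00       485.8505     2,915.1028
  7       525.00       479.6155     3,357.3083
  8    10,525.00     9,491.7555    75,934.0438
  Σ                 12,982.8729    89,718.1704
P = 12,982.8729; Macaulay duration = 89,718.1704 / 12,982.8729 = 6.91050 years.
Modified duration = D_Mac / (1 + y) = 6.91050 / 1.013 = 6.82182 years.

6.82 years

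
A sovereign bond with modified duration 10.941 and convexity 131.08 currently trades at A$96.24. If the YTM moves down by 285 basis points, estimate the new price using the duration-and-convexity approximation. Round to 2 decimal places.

A$131.37

Duration effect: -D_mod·Δy = -10.941 × (-0.0285) = +0.3118185
Convexity effect: ½·C·(Δy)² = 0.5 × 131.08 × (-0.0285)² = +0.053234865
ΔP/P ≈ +0.3118185 + 0.053234865 = +0.365053365
New price ≈ 96.24 × (1 + 0.365053365) = 131.3727358476.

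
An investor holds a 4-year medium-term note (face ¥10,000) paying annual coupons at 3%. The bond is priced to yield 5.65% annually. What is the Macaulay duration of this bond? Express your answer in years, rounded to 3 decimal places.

3.819 years

Periodic yield y = 0.0565. Discount each cash flow and weight by its year:
  t   CF        PV=CF/(1+0.0565)^t    t·PV
  1       300.00       283.9565       283.9565
  2       300.00       268.7709       537.5418
  3       300.00       254.3974       763.1923
  4    10,300.00     8,267.2148    33,068.8590
  Σ                  9,074.3396    34,653.5496
Price P = Σ PV = 9,074.3396.
Macaulay duration = Σ(t·PV) / P = 34,653.5496 / 9,074.3396 = 3.81885 years.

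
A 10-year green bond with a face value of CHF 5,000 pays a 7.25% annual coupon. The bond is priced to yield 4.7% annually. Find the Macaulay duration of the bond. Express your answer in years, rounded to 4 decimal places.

Periodic yield y = 0.047. Discount each cash flow and weight by its year:
  t   CF        PV=CF/(1+0.047)^t    t·PV
  1       362.50       346.2273       346.2273
  2       362.50       330.6851       661.3702
  3       362.50       315.8406       947.5218
  4       362.50       301.6625     1,206.6499
  5       362.50       288.1208     1,440.6040
  6       362.50       275.1870     1,651.1220
  7       362.50       262.8338     1,839.8367
  8       362.50       251.0352     2,008.2813
  9       362.50       239.7662     2,157.8954
  10    5,362.50     3,387.6652    33,876.6524
  Σ                  5,999.0237    46,136.1611
Price P = Σ PV = 5,999.0237.
Macaulay duration = Σ(t·PV) / P = 46,136.1611 / 5,999.0237 = 7.69061 years.

7.6906 years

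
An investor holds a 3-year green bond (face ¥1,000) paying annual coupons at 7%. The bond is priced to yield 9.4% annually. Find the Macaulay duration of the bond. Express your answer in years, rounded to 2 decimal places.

2.80 years

Periodic yield y = 0.094. Discount each cash flow and weight by its year:
  t   CF        PV=CF/(1+0.094)^t    t·PV
  1        70.00        63.9854        63.9854
  2        70.00        58.4875       116.9751
  3     1,070.00       817.2065     2,451.6195
  Σ                    939.6794     2,632.5800
Price P = Σ PV = 939.6794.
Macaulay duration = Σ(t·PV) / P = 2,632.5800 / 939.6794 = 2.80157 years.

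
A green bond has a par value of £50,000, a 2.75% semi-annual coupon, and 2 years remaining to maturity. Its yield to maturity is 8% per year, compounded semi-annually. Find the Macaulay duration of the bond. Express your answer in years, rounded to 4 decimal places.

Periodic yield y = 0.04. Discount each cash flow and weight by its period:
  t   CF        PV=CF/(1+0.04)^t    t·PV
  1       687.50       661.0577       661.0577
  2       687.50       635.6324     1,271.2648
  3       687.50       611.1850     1,833.5550
  4    50,687.50    43,327.8874   173,311.5497
  Σ                 45,235.7625   177,077.4272
Price P = Σ PV = 45,235.7625.
Macaulay duration = Σ(t·PV) / P = 177,077.4272 / 45,235.7625 = 3.91454 half-year periods.
In years: 3.91454 / 2 = 1.95727 years.

1.9573 years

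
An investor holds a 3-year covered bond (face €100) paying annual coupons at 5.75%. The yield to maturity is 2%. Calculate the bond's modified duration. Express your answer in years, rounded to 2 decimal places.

Periodic yield y = 0.02. First find Macaulay duration:
  t   CF        PV=CF/(1+0.02)^t    t·PV
  1         5.75         5.6373         5.6373
  2         5.75         5.5267        11.0534
  3       105.75        99.6506       298.9518
  Σ                    110.8146       315.6425
P = 110.8146; Macaulay duration = 315.6425 / 110.8146 = 2.84838 years.
Modified duration = D_Mac / (1 + y) = 2.84838 / 1.02 = 2.79253 years.

2.79 years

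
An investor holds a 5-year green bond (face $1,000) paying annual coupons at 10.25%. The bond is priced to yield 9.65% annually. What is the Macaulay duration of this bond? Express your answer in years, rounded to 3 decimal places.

Periodic yield y = 0.0965. Discount each cash flow and weight by its year:
  t   CF        PV=CF/(1+0.0965)^t    t·PV
  1       102.50        93.4793        93.4793
  2       102.50        85.2524       170.5048
  3       102.50        77.7496       233.2487
  4       102.50        70.9070       283.6281
  5     1,102.50       695.5613     3,477.8066
  Σ                  1,022.9496     4,258.6674
Price P = Σ PV = 1,022.9496.
Macaulay duration = Σ(t·PV) / P = 4,258.6674 / 1,022.9496 = 4.16313 years.

4.163 years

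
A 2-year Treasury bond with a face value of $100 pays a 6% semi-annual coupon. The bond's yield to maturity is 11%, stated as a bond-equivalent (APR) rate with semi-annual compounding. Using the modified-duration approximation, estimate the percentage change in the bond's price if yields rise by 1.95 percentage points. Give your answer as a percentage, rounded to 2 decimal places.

Periodic yield y = 0.055. Modified duration first:
  t   CF        PV=CF/(1+0.055)^t    t·PV
  1         3.00         2.8436         2.8436
  2         3.00         2.6954         5.3907
  3         3.00         2.5548         7.6645
  4       103.00        83.1433       332.5733
  Σ                     91.2371       348.4721
P = 91.2371; D_Mac = 3.81941 half-year periods = 1.90971 yrs; D_mod = 1.90971/(1+0.055) = 1.81015 yrs.
ΔP/P ≈ -D_mod · Δy = -1.81015 × (+0.0195) = -0.035298 = -3.5298%.

-3.53%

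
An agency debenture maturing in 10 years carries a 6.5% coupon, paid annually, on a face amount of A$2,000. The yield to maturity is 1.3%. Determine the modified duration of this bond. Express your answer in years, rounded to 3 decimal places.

8.016 years

Periodic yield y = 0.013. First find Macaulay duration:
  t   CF        PV=CF/(1+0.013)^t    t·PV
  1       130.00       128.3317       128.3317
  2       130.00       126.6848       253.3696
  3       130.00       125.0590       375.1771
  4       130.00       123.4541       493.8165
  5       130.00       121.8698       609.3490
  6       130.00       120.3058       721.8350
  7       130.00       118.7619       831.3335
  8       130.00       117.2378       937.9027
  9       130.00       115.7333     1,041.5997
  10    2,130.00     1,871.9108    18,719.1080
  Σ                  2,969.3491    24,111.8227
P = 2,969.3491; Macaulay duration = 24,111.8227 / 2,969.3491 = 8.12024 years.
Modified duration = D_Mac / (1 + y) = 8.12024 / 1.013 = 8.01603 years.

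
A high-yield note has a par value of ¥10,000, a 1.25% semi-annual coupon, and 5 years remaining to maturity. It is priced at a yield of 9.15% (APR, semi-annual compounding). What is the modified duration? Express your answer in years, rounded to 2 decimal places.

4.61 years

Periodic yield y = 0.04575. First find Macaulay duration:
  t   CF        PV=CF/(1+0.04575)^t    t·PV
  1        62.50        59.7657        59.7657
  2        62.50        57.1511       114.3021
  3        62.50        54.6508       163.9524
  4        62.50        52.2599       209.0396
  5        62.50        49.9736       249.8680
  6        62.50        47.7873       286.7240
  7        62.50        45.6967       319.8769
  8        62.50        43.6975       349.5804
  9        62.50        41.7858       376.0726
  10   10,062.50     6,433.2016    64,332.0159
  Σ                  6,885.9701    66,461.1976
P = 6,885.9701; Macaulay duration = 66,461.1976 / 6,885.9701 = 9.65168 half-year periods = 4.82584 years.
Modified duration = D_Mac / (1 + y) = 4.82584 / 1.04575 = 4.61472 years.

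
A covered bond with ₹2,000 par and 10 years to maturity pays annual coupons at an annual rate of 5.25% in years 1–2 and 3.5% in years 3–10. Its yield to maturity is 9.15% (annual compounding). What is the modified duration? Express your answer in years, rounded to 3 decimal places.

Periodic yield y = 0.0915. First find Macaulay duration:
  t   CF        PV=CF/(1+0.0915)^t    t·PV
  1       105.00        96.1979        96.1979
  2       105.00        88.1337       176.2673
  3        70.00        53.8303       161.4909
  4        70.00        49.3177       197.2709
  5        70.00        45.1834       225.9172
  6        70.00        41.3957       248.3744
  7        70.00        37.9255       265.4788
  8        70.00        34.7463       277.9701
  9        70.00        31.8335       286.5015
  10    2,070.00       862.4481     8,624.4805
  Σ                  1,341.0121    10,559.9496
P = 1,341.0121; Macaulay duration = 10,559.9496 / 1,341.0121 = 7.87461 years.
Modified duration = D_Mac / (1 + y) = 7.87461 / 1.0915 = 7.21449 years.

7.214 years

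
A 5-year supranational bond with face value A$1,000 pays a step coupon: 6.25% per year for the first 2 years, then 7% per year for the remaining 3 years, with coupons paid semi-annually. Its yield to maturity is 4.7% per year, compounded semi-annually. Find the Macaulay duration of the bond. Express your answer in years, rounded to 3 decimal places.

Periodic yield y = 0.0235. Discount each cash flow and weight by its period:
  t   CF        PV=CF/(1+0.0235)^t    t·PV
  1        31.25        30.5325        30.5325
  2        31.25        29.8314        59.6629
  3        31.25        29.1465        87.4395
  4        31.25        28.4773       113.9092
  5        35.00        31.1623       155.8113
  6        35.00        30.4468       182.6805
  7        35.00        29.7477       208.2338
  8        35.00        29.0647       232.5173
  9        35.00        28.3973       255.5759
  10    1,035.00       820.4684     8,204.6844
  Σ                  1,087.2748     9,531.0472
Price P = Σ PV = 1,087.2748.
Macaulay duration = Σ(t·PV) / P = 9,531.0472 / 1,087.2748 = 8.76600 half-year periods.
In years: 8.76600 / 2 = 4.38300 years.

4.383 years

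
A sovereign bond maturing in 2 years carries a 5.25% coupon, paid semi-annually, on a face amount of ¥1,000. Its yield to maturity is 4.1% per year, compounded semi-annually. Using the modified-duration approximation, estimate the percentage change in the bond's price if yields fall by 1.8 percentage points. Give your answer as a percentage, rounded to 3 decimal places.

+3.396%

Periodic yield y = 0.0205. Modified duration first:
  t   CF        PV=CF/(1+0.0205)^t    t·PV
  1        26.25        25.7227        25.7227
  2        26.25        25.2060        50.4119
  3        26.25        24.6996        74.0989
  4     1,026.25       946.2396     3,784.9585
  Σ                  1,021.8679     3,935.1920
P = 1,021.8679; D_Mac = 3.85098 half-year periods = 1.92549 yrs; D_mod = 1.92549/(1+0.0205) = 1.88681 yrs.
ΔP/P ≈ -D_mod · Δy = -1.88681 × (-0.018) = +0.033963 = +3.3963%.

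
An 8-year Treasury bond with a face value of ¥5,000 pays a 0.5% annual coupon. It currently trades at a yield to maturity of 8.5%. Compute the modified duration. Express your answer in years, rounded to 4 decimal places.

Periodic yield y = 0.085. First find Macaulay duration:
  t   CF        PV=CF/(1+0.085)^t    t·PV
  1        25.00        23.0415        23.0415
  2        25.00        21.2364        42.4728
  3        25.00        19.5727        58.7181
  4        25.00        18.0394        72.1574
  5        25.00        16.6261        83.1307
  6        25.00        15.3236        91.9418
  7        25.00        14.1232        98.8621
  8     5,025.00     2,616.3640    20,930.9118
  Σ                  2,744.3268    21,401.2361
P = 2,744.3268; Macaulay duration = 21,401.2361 / 2,744.3268 = 7.79836 years.
Modified duration = D_Mac / (1 + y) = 7.79836 / 1.085 = 7.18742 years.

7.1874 years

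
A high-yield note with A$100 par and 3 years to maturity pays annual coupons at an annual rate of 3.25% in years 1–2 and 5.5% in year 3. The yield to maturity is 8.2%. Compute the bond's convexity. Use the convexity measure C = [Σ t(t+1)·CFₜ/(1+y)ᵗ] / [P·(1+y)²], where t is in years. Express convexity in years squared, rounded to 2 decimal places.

9.80

With y = 0.082:
  t   CF        PV=CF/(1+0.082)^t    t·PV        t(t+1)·PV
  1         3.25         3.0037         3.0037           6.0074
  2         3.25         2.7761         5.5521          16.6564
  3       105.50        83.2857       249.8572         999.4289
  Σ                     89.0655       258.4131       1,022.0927
P = 89.0655.
Convexity = Σ t(t+1)·PV / [P·(1+y)²] = 1,022.0927 / (89.0655 × 1.170724) = 9.80226.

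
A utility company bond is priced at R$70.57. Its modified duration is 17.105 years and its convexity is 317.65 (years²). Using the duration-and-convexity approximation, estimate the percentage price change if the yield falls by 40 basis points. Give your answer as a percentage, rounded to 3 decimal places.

+7.096%

Duration effect: -D_mod·Δy = -17.105 × (-0.004) = +0.068420
Convexity effect: ½·C·(Δy)² = 0.5 × 317.65 × (-0.004)² = +0.0025412
ΔP/P ≈ +0.068420 + 0.0025412 = +0.0709612
= +7.09612%.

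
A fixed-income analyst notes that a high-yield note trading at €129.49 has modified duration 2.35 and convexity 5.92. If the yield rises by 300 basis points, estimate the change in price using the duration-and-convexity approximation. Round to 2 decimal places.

Duration effect: -D_mod·Δy = -2.35 × (+0.03) = -0.070500
Convexity effect: ½·C·(Δy)² = 0.5 × 5.92 × (0.03)² = +0.0026640
ΔP/P ≈ -0.070500 + 0.0026640 = -0.067836
ΔP ≈ 129.49 × (-0.067836) = -8.78408364.

-€8.78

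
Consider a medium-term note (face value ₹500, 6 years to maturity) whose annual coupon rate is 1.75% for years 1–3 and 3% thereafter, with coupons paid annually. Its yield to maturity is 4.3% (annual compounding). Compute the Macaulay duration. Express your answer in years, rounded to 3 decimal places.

5.700 years

Periodic yield y = 0.043. Discount each cash flow and weight by its year:
  t   CF        PV=CF/(1+0.043)^t    t·PV
  1         8.75         8.3893         8.3893
  2         8.75         8.0434        16.0868
  3         8.75         7.7118        23.1354
  4        15.00        12.6752        50.7007
  5        15.00        12.1526        60.7631
  6       515.00       400.0381     2,400.2287
  Σ                    449.0104     2,559.3039
Price P = Σ PV = 449.0104.
Macaulay duration = Σ(t·PV) / P = 2,559.3039 / 449.0104 = 5.69988 years.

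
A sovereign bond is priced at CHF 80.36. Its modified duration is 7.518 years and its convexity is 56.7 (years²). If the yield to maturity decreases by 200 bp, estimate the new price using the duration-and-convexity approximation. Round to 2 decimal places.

CHF 93.35

Duration effect: -D_mod·Δy = -7.518 × (-0.02) = +0.150360
Convexity effect: ½·C·(Δy)² = 0.5 × 56.7 × (-0.02)² = +0.0113400
ΔP/P ≈ +0.150360 + 0.0113400 = +0.161700
New price ≈ 80.36 × (1 + 0.161700) = 93.354212.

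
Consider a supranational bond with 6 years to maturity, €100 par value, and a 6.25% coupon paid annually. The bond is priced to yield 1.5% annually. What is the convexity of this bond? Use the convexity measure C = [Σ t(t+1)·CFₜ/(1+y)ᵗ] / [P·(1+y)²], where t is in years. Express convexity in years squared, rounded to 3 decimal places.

With y = 0.015:
  t   CF        PV=CF/(1+0.015)^t    t·PV        t(t+1)·PV
  1         6.25         6.1576         6.1576          12.3153
  2         6.25         6.0666        12.1333          36.3998
  3         6.25         5.9770        17.9309          71.7238
  4         6.25         5.8887        23.5546         117.7730
  5         6.25         5.8016        29.0081         174.0488
  6       106.25        97.1701       583.0206       4,081.1445
  Σ                    127.0616       671.8052       4,493.4052
P = 127.0616.
Convexity = Σ t(t+1)·PV / [P·(1+y)²] = 4,493.4052 / (127.0616 × 1.030225) = 34.32646.

34.326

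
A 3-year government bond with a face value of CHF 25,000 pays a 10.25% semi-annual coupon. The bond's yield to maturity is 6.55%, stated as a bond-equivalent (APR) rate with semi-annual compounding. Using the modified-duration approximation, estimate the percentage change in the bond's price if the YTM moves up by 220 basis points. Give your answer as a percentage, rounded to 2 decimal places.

-5.70%

Periodic yield y = 0.03275. Modified duration first:
  t   CF        PV=CF/(1+0.03275)^t    t·PV
  1     1,281.25     1,240.6197     1,240.6197
  2     1,281.25     1,201.2779     2,402.5557
  3     1,281.25     1,163.1836     3,489.5508
  4     1,281.25     1,126.2974     4,505.1894
  5     1,281.25     1,090.5808     5,452.9042
  6    26,281.25    21,660.8151   129,964.8907
  Σ                 27,482.7745   147,055.7105
P = 27,482.7745; D_Mac = 5.35083 half-year periods = 2.67542 yrs; D_mod = 2.67542/(1+0.03275) = 2.59057 yrs.
ΔP/P ≈ -D_mod · Δy = -2.59057 × (+0.022) = -0.056993 = -5.6993%.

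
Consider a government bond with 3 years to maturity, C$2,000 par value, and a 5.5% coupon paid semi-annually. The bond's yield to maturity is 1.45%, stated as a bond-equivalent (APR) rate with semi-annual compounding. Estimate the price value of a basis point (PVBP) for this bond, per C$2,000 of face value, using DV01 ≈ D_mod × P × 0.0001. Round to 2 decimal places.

C$0.63

Periodic yield y = 0.00725.
  t   CF        PV=CF/(1+0.00725)^t    t·PV
  1        55.00        54.6041        54.6041
  2        55.00        54.2111       108.4222
  3        55.00        53.8209       161.4627
  4        55.00        53.4335       213.7340
  5        55.00        53.0489       265.2445
  6     2,055.00     1,967.8327    11,806.9961
  Σ                  2,236.9512    12,610.4635
P = 2,236.9512; D_Mac = 5.63734 half-year periods = 2.81867 yrs; D_mod = 2.79838 yrs.
DV01 ≈ 2.79838 × 2,236.9512 × 0.0001 = 0.625985.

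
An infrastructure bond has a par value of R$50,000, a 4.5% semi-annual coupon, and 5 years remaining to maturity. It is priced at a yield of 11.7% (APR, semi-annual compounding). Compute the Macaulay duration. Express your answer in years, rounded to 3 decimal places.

4.435 years

Periodic yield y = 0.0585. Discount each cash flow and weight by its period:
  t   CF        PV=CF/(1+0.0585)^t    t·PV
  1     1,125.00     1,062.8248     1,062.8248
  2     1,125.00     1,004.0857     2,008.1715
  3     1,125.00       948.5930     2,845.7791
  4     1,125.00       896.1673     3,584.6690
  5     1,125.00       846.6389     4,233.1944
  6     1,125.00       799.8478     4,799.0867
  7     1,125.00       755.6427     5,289.4988
  8     1,125.00       713.8807     5,711.0454
  9     1,125.00       674.4267     6,069.8404
  10   51,125.00    28,955.0752   289,550.7522
  Σ                 36,657.1828   325,154.8623
Price P = Σ PV = 36,657.1828.
Macaulay duration = Σ(t·PV) / P = 325,154.8623 / 36,657.1828 = 8.87015 half-year periods.
In years: 8.87015 / 2 = 4.43508 years.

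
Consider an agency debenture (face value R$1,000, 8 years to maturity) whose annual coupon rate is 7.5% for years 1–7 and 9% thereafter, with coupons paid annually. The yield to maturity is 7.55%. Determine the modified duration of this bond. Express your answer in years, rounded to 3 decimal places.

Periodic yield y = 0.0755. First find Macaulay duration:
  t   CF        PV=CF/(1+0.0755)^t    t·PV
  1        75.00        69.7350        69.7350
  2        75.00        64.8396       129.6792
  3        75.00        60.2879       180.8636
  4        75.00        56.0557       224.2227
  5        75.00        52.1206       260.6029
  6        75.00        48.4617       290.7703
  7        75.00        45.0597       315.4179
  8     1,090.00       608.8961     4,871.1687
  Σ                  1,005.4563     6,342.4604
P = 1,005.4563; Macaulay duration = 6,342.4604 / 1,005.4563 = 6.30804 years.
Modified duration = D_Mac / (1 + y) = 6.30804 / 1.0755 = 5.86522 years.

5.865 years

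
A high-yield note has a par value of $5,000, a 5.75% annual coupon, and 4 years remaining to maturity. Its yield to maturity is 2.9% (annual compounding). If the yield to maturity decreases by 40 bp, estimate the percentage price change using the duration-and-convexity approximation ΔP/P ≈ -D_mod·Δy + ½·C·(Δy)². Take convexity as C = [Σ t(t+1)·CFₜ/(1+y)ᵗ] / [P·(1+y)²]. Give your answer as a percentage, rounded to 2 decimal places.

+1.45%

With y = 0.029:
  t   CF        PV=CF/(1+0.029)^t    t·PV        t(t+1)·PV
  1       287.50       279.3975       279.3975         558.7949
  2       287.50       271.5233       543.0466       1,629.1398
  3       287.50       263.8710       791.6131       3,166.4525
  4     5,287.50     4,716.1638    18,864.6552      94,323.2762
  Σ                  5,530.9556    20,478.7124      99,677.6634
P = 5,530.9556; D_Mac = 3.70256 yrs; D_mod = 3.59821 yrs; C = 17.02029.
Duration effect: -3.59821 × (-0.004) = +0.014393
Convexity effect: 0.5 × 17.02029 × (-0.004)² = +0.0001362
ΔP/P ≈ +0.014393 + 0.0001362 = +0.014529 = +1.4529%.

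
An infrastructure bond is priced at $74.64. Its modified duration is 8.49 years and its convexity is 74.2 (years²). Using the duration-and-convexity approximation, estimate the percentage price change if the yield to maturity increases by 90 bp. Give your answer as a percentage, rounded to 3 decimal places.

Duration effect: -D_mod·Δy = -8.49 × (+0.009) = -0.076410
Convexity effect: ½·C·(Δy)² = 0.5 × 74.2 × (0.009)² = +0.0030051
ΔP/P ≈ -0.076410 + 0.0030051 = -0.0734049
= -7.34049%.

-7.340%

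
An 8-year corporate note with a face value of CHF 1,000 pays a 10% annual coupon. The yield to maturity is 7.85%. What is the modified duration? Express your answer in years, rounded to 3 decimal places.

Periodic yield y = 0.0785. First find Macaulay duration:
  t   CF        PV=CF/(1+0.0785)^t    t·PV
  1       100.00        92.7214        92.7214
  2       100.00        85.9725       171.9451
  3       100.00        79.7149       239.1447
  4       100.00        73.9128       295.6510
  5       100.00        68.5329       342.6646
  6       100.00        63.5447       381.2680
  7       100.00        58.9195       412.4364
  8     1,100.00       600.9405     4,807.5242
  Σ                  1,124.2592     6,743.3554
P = 1,124.2592; Macaulay duration = 6,743.3554 / 1,124.2592 = 5.99804 years.
Modified duration = D_Mac / (1 + y) = 5.99804 / 1.0785 = 5.56147 years.

5.561 years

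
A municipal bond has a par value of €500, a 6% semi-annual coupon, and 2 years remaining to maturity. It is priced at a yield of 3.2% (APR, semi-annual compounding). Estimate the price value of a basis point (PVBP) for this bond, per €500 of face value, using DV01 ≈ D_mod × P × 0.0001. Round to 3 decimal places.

€0.099

Periodic yield y = 0.016.
  t   CF        PV=CF/(1+0.016)^t    t·PV
  1        15.00        14.7638        14.7638
  2        15.00        14.5313        29.0626
  3        15.00        14.3024        42.9073
  4       515.00       483.3174     1,933.2695
  Σ                    526.9149     2,020.0031
P = 526.9149; D_Mac = 3.83364 half-year periods = 1.91682 yrs; D_mod = 1.88663 yrs.
DV01 ≈ 1.88663 × 526.9149 × 0.0001 = 0.099410.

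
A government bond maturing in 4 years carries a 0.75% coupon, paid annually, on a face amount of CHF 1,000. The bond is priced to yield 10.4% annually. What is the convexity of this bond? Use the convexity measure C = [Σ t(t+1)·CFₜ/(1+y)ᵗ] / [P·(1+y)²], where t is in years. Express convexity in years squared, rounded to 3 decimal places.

16.111

With y = 0.104:
  t   CF        PV=CF/(1+0.104)^t    t·PV        t(t+1)·PV
  1         7.50         6.7935         6.7935          13.5870
  2         7.50         6.1535        12.3070          36.9211
  3         7.50         5.5738        16.7215          66.8860
  4     1,007.50       678.2171     2,712.8686      13,564.3428
  Σ                    696.7380     2,748.6906      13,681.7368
P = 696.7380.
Convexity = Σ t(t+1)·PV / [P·(1+y)²] = 13,681.7368 / (696.7380 × 1.218816) = 16.11141.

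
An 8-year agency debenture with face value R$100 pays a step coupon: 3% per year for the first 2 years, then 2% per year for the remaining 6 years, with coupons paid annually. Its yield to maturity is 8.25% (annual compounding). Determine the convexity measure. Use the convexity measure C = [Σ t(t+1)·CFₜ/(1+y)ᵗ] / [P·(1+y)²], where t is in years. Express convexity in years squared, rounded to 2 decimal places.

With y = 0.0825:
  t   CF        PV=CF/(1+0.0825)^t    t·PV        t(t+1)·PV
  1         3.00         2.7714         2.7714           5.5427
  2         3.00         2.5602         5.1203          15.3609
  3         2.00         1.5767         4.7301          18.9203
  4         2.00         1.4565         5.8261          29.1305
  5         2.00         1.3455         6.7276          40.3656
  6         2.00         1.2430         7.4579          52.2050
  7         2.00         1.1482         8.0377          64.3017
  8       102.00        54.0975       432.7797       3,895.0176
  Σ                     66.1989       473.4507       4,120.8444
P = 66.1989.
Convexity = Σ t(t+1)·PV / [P·(1+y)²] = 4,120.8444 / (66.1989 × 1.171806) = 53.12261.

53.12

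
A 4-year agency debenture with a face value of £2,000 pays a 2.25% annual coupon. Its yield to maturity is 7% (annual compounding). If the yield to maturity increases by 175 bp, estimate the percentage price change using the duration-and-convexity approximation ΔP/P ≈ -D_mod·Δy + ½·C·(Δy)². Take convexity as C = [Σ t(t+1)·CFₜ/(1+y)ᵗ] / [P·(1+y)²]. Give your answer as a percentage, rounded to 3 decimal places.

-6.052%

With y = 0.07:
  t   CF        PV=CF/(1+0.07)^t    t·PV        t(t+1)·PV
  1        45.00        42.0561        42.0561          84.1121
  2        45.00        39.3047        78.6095         235.8285
  3        45.00        36.7334       110.2002         440.8009
  4     2,045.00     1,560.1207     6,240.4828      31,202.4142
  Σ                  1,678.2149     6,471.3486      31,963.1556
P = 1,678.2149; D_Mac = 3.85609 yrs; D_mod = 3.60382 yrs; C = 16.63545.
Duration effect: -3.60382 × (+0.0175) = -0.063067
Convexity effect: 0.5 × 16.63545 × (0.0175)² = +0.0025473
ΔP/P ≈ -0.063067 + 0.0025473 = -0.060520 = -6.0520%.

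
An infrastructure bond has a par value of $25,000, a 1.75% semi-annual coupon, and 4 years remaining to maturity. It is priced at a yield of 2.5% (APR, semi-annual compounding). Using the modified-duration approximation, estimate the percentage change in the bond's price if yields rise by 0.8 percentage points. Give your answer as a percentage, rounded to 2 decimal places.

-3.06%

Periodic yield y = 0.0125. Modified duration first:
  t   CF        PV=CF/(1+0.0125)^t    t·PV
  1       218.75       216.0494       216.0494
  2       218.75       213.3821       426.7642
  3       218.75       210.7478       632.2433
  4       218.75       208.1459       832.5837
  5       218.75       205.5762     1,027.8812
  6       218.75       203.0383     1,218.2295
  7       218.75       200.5316     1,403.7213
  8    25,218.75    22,833.0171   182,664.1365
  Σ                 24,290.4883   188,421.6091
P = 24,290.4883; D_Mac = 7.75701 half-year periods = 3.87851 yrs; D_mod = 3.87851/(1+0.0125) = 3.83062 yrs.
ΔP/P ≈ -D_mod · Δy = -3.83062 × (+0.008) = -0.030645 = -3.0645%.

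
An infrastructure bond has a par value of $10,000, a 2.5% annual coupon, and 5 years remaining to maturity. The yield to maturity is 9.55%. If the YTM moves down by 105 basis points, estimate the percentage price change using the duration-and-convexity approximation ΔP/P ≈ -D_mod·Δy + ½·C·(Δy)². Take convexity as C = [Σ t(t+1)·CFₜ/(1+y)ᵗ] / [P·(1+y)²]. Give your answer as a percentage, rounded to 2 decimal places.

With y = 0.0955:
  t   CF        PV=CF/(1+0.0955)^t    t·PV        t(t+1)·PV
  1       250.00       228.2063       228.2063         456.4126
  2       250.00       208.3125       416.6249       1,249.8748
  3       250.00       190.1529       570.4586       2,281.8343
  4       250.00       173.5763       694.3053       3,471.5264
  5    10,250.00     6,496.2384    32,481.1921     194,887.1527
  Σ                  7,296.4864    34,390.7872     202,346.8008
P = 7,296.4864; D_Mac = 4.71334 yrs; D_mod = 4.30245 yrs; C = 23.10776.
Duration effect: -4.30245 × (-0.0105) = +0.045176
Convexity effect: 0.5 × 23.10776 × (-0.0105)² = +0.0012738
ΔP/P ≈ +0.045176 + 0.0012738 = +0.046450 = +4.6450%.

+4.64%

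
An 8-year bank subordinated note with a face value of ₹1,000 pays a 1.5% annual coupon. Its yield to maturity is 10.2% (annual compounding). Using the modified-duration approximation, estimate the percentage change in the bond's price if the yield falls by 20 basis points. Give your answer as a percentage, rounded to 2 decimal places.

Periodic yield y = 0.102. Modified duration first:
  t   CF        PV=CF/(1+0.102)^t    t·PV
  1        15.00        13.6116        13.6116
  2        15.00        12.3517        24.7035
  3        15.00        11.2085        33.6254
  4        15.00        10.1710        40.6841
  5        15.00         9.2296        46.1480
  6        15.00         8.3753        50.2520
  7        15.00         7.6001        53.2008
  8     1,015.00       466.6737     3,733.3893
  Σ                    539.2216     3,995.6147
P = 539.2216; D_Mac = 7.40997 yrs; D_mod = 7.40997/(1+0.102) = 6.72411 yrs.
ΔP/P ≈ -D_mod · Δy = -6.72411 × (-0.002) = +0.013448 = +1.3448%.

+1.34%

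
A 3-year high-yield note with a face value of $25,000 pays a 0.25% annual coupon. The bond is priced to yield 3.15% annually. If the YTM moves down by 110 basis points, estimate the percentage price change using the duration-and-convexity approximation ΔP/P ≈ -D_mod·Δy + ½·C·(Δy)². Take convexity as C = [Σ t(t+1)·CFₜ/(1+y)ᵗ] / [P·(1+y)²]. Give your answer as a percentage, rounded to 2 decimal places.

+3.26%

With y = 0.0315:
  t   CF        PV=CF/(1+0.0315)^t    t·PV        t(t+1)·PV
  1        62.50        60.5914        60.5914         121.1827
  2        62.50        58.7410       117.4821         352.4462
  3    25,062.50    22,835.8243    68,507.4729     274,029.8917
  Σ                 22,955.1567    68,685.5464     274,503.5206
P = 22,955.1567; D_Mac = 2.99216 yrs; D_mod = 2.90079 yrs; C = 11.23904.
Duration effect: -2.90079 × (-0.011) = +0.031909
Convexity effect: 0.5 × 11.23904 × (-0.011)² = +0.0006800
ΔP/P ≈ +0.031909 + 0.0006800 = +0.032589 = +3.2589%.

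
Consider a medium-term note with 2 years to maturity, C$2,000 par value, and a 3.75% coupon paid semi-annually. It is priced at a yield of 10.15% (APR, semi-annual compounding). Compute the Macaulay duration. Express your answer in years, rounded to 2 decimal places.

1.94 years

Periodic yield y = 0.05075. Discount each cash flow and weight by its period:
  t   CF        PV=CF/(1+0.05075)^t    t·PV
  1        37.50        35.6888        35.6888
  2        37.50        33.9651        67.9301
  3        37.50        32.3246        96.9738
  4     2,037.50     1,671.4755     6,685.9021
  Σ                  1,773.4540     6,886.4948
Price P = Σ PV = 1,773.4540.
Macaulay duration = Σ(t·PV) / P = 6,886.4948 / 1,773.4540 = 3.88310 half-year periods.
In years: 3.88310 / 2 = 1.94155 years.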